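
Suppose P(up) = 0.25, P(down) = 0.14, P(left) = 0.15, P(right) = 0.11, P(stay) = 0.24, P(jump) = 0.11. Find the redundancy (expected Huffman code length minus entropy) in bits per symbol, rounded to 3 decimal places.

0.008 bits

Entropy H = −Σ p log₂ p ≈ 2.5024 bits.
Huffman merges: 11/100+11/100→11/50; 7/50+3/20→29/100; 11/50+6/25→23/50; 1/4+29/100→27/50; 23/50+27/50→1. L = 251/100 ≈ 2.5100.
L − H = 2.5100 − 2.5024 = 0.008 bits.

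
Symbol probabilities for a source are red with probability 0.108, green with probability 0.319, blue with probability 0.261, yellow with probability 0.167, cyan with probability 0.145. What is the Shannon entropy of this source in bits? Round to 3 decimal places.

H = −Σ pᵢ log₂ pᵢ.
−0.108·log₂(0.108) = 0.3468
−0.319·log₂(0.319) = 0.5258
−0.261·log₂(0.261) = 0.5058
−0.167·log₂(0.167) = 0.4312
−0.145·log₂(0.145) = 0.4040
Sum ≈ 2.2136 → 2.214 bits.

2.214 bits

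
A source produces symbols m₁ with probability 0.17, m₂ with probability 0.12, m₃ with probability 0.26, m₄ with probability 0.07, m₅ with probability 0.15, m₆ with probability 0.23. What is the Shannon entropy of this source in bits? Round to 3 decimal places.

H = −Σ pᵢ log₂ pᵢ.
−0.17·log₂(0.17) = 0.4346
−0.12·log₂(0.12) = 0.3671
−0.26·log₂(0.26) = 0.5053
−0.07·log₂(0.07) = 0.2686
−0.15·log₂(0.15) = 0.4105
−0.23·log₂(0.23) = 0.4877
Sum ≈ 2.4737 → 2.474 bits.

2.474 bits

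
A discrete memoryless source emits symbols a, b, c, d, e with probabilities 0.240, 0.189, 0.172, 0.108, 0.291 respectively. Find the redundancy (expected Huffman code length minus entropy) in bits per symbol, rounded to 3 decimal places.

0.030 bits

Entropy H = −Σ p log₂ p ≈ 2.2502 bits.
Huffman merges: 27/250+43/250→7/25; 189/1000+6/25→429/1000; 7/25+291/1000→571/1000; 429/1000+571/1000→1. L = 57/25 ≈ 2.2800.
L − H = 2.2800 − 2.2502 = 0.030 bits.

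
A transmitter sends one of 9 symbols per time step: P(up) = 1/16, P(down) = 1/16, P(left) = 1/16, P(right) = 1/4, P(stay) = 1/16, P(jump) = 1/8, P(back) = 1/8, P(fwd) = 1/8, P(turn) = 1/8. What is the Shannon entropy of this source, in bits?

Each probability is a power of 1/2, so log₂(1/p) is an integer.
H = Σ p·log₂(1/p) = 1/16·4 + 1/16·4 + 1/16·4 + 1/4·2 + 1/16·4 + 1/8·3 + 1/8·3 + 1/8·3 + 1/8·3 = 3 bits.

3 bits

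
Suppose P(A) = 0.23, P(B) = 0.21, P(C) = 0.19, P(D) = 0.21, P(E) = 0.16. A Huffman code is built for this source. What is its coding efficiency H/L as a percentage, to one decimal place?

Entropy H = −Σ p log₂ p ≈ 2.3116 bits.
Huffman merges: 4/25+19/100→7/20; 21/100+21/100→21/50; 23/100+7/20→29/50; 21/50+29/50→1. L = 47/20 ≈ 2.3500.
Efficiency = H/L = 2.3116/2.3500 = 98.4%.

98.4%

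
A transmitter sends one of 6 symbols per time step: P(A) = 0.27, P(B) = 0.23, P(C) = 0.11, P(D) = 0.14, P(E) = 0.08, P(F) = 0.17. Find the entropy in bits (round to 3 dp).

2.471 bits

H = −Σ pᵢ log₂ pᵢ.
−0.27·log₂(0.27) = 0.5100
−0.23·log₂(0.23) = 0.4877
−0.11·log₂(0.11) = 0.3503
−0.14·log₂(0.14) = 0.3971
−0.08·log₂(0.08) = 0.2915
−0.17·log₂(0.17) = 0.4346
Sum ≈ 2.4712 → 2.471 bits.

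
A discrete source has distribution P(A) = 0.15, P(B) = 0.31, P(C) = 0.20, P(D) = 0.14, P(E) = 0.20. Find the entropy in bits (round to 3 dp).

2.260 bits

H = −Σ pᵢ log₂ pᵢ.
−0.15·log₂(0.15) = 0.4105
−0.31·log₂(0.31) = 0.5238
−0.20·log₂(0.20) = 0.4644
−0.14·log₂(0.14) = 0.3971
−0.20·log₂(0.20) = 0.4644
Sum ≈ 2.2602 → 2.260 bits.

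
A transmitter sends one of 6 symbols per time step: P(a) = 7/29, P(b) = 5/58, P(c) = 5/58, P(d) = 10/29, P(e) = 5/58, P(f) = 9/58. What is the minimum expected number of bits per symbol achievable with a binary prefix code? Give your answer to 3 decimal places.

Repeatedly combine the two least-probable nodes; the expected code length is the sum of the merged weights.
merge 5/58 + 5/58 → 5/29
merge 5/58 + 9/58 → 7/29
merge 5/29 + 7/29 → 12/29
merge 7/29 + 10/29 → 17/29
merge 12/29 + 17/29 → 1
L = 5/29 + 7/29 + 12/29 + 17/29 + 1 = 70/29 ≈ 2.414 bits/symbol.

2.414 bits/symbol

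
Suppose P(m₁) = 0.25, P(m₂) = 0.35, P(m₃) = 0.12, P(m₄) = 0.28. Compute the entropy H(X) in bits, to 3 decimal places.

1.911 bits

H = −Σ pᵢ log₂ pᵢ.
−0.25·log₂(0.25) = 0.5000
−0.35·log₂(0.35) = 0.5301
−0.12·log₂(0.12) = 0.3671
−0.28·log₂(0.28) = 0.5142
Sum ≈ 1.9114 → 1.911 bits.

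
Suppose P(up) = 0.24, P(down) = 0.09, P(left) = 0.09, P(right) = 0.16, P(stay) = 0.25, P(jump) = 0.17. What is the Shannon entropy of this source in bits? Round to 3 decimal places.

2.477 bits

H = −Σ pᵢ log₂ pᵢ.
−0.24·log₂(0.24) = 0.4941
−0.09·log₂(0.09) = 0.3127
−0.09·log₂(0.09) = 0.3127
−0.16·log₂(0.16) = 0.4230
−0.25·log₂(0.25) = 0.5000
−0.17·log₂(0.17) = 0.4346
Sum ≈ 2.4770 → 2.477 bits.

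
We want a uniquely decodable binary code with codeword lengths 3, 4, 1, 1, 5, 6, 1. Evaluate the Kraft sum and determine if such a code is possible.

1.734375; no

With common denominator 2^6 = 64: Σ 2^(−ℓᵢ) = 8/64 + 4/64 + 32/64 + 32/64 + 2/64 + 1/64 + 32/64 = 111/64 = 1.734375.
Kraft's inequality requires Σ ≤ 1; here Σ = 1.734375 > 1, so no such prefix code exists.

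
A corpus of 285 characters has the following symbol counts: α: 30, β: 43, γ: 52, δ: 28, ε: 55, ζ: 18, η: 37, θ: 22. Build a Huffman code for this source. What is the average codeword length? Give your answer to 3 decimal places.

Probabilities are the counts divided by 285.
Repeatedly combine the two least-probable nodes; the expected code length is the sum of the merged weights.
merge 6/95 + 22/285 → 8/57
merge 28/285 + 2/19 → 58/285
merge 37/285 + 8/57 → 77/285
merge 43/285 + 52/285 → 1/3
merge 11/57 + 58/285 → 113/285
merge 77/285 + 1/3 → 172/285
merge 113/285 + 172/285 → 1
L = 8/57 + 58/285 + 77/285 + 1/3 + 113/285 + 172/285 + 1 = 56/19 ≈ 2.947 bits/symbol.

2.947 bits/symbol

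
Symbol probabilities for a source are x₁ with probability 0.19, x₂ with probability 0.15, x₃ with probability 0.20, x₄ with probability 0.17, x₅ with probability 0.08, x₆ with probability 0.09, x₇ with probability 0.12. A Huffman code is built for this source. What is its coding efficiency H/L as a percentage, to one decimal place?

Entropy H = −Σ p log₂ p ≈ 2.7360 bits.
Huffman merges: 2/25+9/100→17/100; 3/25+3/20→27/100; 17/100+17/100→17/50; 19/100+1/5→39/100; 27/100+17/50→61/100; 39/100+61/100→1. L = 139/50 ≈ 2.7800.
Efficiency = H/L = 2.7360/2.7800 = 98.4%.

98.4%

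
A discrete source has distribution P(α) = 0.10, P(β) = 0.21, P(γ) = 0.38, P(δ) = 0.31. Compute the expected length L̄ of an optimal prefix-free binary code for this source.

Repeatedly combine the two least-probable nodes; the expected code length is the sum of the merged weights.
merge 1/10 + 21/100 → 31/100
merge 31/100 + 31/100 → 31/50
merge 19/50 + 31/50 → 1
L = 31/100 + 31/50 + 1 = 193/100 = 1.93 bits/symbol.

1.93 bits/symbol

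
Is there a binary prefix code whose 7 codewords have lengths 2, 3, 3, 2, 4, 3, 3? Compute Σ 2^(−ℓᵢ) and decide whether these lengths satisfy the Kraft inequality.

With common denominator 2^4 = 16: Σ 2^(−ℓᵢ) = 4/16 + 2/16 + 2/16 + 4/16 + 1/16 + 2/16 + 2/16 = 17/16 = 1.0625.
Kraft's inequality requires Σ ≤ 1; here Σ = 1.0625 > 1, so no such prefix code exists.

1.0625; no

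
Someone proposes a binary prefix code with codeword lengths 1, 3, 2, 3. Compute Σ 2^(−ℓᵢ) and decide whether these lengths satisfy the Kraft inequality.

With common denominator 2^3 = 8: Σ 2^(−ℓᵢ) = 4/8 + 1/8 + 2/8 + 1/8 = 8/8 = 1.
Kraft's inequality requires Σ ≤ 1; here Σ = 1 ≤ 1, so such a prefix code exists.

1; yes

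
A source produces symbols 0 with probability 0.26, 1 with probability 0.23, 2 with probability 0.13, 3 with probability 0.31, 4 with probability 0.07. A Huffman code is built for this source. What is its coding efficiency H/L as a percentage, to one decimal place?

98.5%

Entropy H = −Σ p log₂ p ≈ 2.1679 bits.
Huffman merges: 7/100+13/100→1/5; 1/5+23/100→43/100; 13/50+31/100→57/100; 43/100+57/100→1. L = 11/5 ≈ 2.2000.
Efficiency = H/L = 2.1679/2.2000 = 98.5%.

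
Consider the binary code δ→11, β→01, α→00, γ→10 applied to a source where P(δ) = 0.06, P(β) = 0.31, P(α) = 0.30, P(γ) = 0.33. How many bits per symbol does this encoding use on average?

2 bits/symbol

L̄ = Σ pᵢ·ℓᵢ = 0.06·2 + 0.31·2 + 0.30·2 + 0.33·2 = 2 bits/symbol.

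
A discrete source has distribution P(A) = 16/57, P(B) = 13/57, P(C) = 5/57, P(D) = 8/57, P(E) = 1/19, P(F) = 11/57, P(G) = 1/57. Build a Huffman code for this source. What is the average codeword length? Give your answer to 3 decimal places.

2.526 bits/symbol

Repeatedly combine the two least-probable nodes; the expected code length is the sum of the merged weights.
merge 1/57 + 1/19 → 4/57
merge 4/57 + 5/57 → 3/19
merge 8/57 + 3/19 → 17/57
merge 11/57 + 13/57 → 8/19
merge 16/57 + 17/57 → 11/19
merge 8/19 + 11/19 → 1
L = 4/57 + 3/19 + 17/57 + 8/19 + 11/19 + 1 = 48/19 ≈ 2.526 bits/symbol.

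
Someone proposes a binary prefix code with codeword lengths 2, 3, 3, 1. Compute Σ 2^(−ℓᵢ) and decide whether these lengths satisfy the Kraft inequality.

With common denominator 2^3 = 8: Σ 2^(−ℓᵢ) = 2/8 + 1/8 + 1/8 + 4/8 = 8/8 = 1.
Kraft's inequality requires Σ ≤ 1; here Σ = 1 ≤ 1, so such a prefix code exists.

1; yes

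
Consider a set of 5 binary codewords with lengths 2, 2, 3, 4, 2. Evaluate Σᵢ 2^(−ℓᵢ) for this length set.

With common denominator 2^4 = 16: Σ 2^(−ℓᵢ) = 4/16 + 4/16 + 2/16 + 1/16 + 4/16 = 15/16 = 0.9375.

0.9375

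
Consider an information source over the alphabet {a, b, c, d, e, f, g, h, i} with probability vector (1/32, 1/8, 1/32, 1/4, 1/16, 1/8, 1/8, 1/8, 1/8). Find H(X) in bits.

2.9375 bits

Each probability is a power of 1/2, so log₂(1/p) is an integer.
H = Σ p·log₂(1/p) = 1/32·5 + 1/8·3 + 1/32·5 + 1/4·2 + 1/16·4 + 1/8·3 + 1/8·3 + 1/8·3 + 1/8·3 = 2.9375 bits.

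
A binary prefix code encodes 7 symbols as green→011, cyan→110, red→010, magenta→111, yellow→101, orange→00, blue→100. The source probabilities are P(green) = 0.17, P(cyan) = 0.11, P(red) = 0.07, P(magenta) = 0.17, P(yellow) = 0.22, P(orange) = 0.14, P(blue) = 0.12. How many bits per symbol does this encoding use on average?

L̄ = Σ pᵢ·ℓᵢ = 0.17·3 + 0.11·3 + 0.07·3 + 0.17·3 + 0.22·3 + 0.14·2 + 0.12·3 = 2.86 bits/symbol.

2.86 bits/symbol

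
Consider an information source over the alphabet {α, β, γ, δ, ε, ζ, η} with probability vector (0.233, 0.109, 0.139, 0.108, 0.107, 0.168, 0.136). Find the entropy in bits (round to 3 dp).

2.749 bits

H = −Σ pᵢ log₂ pᵢ.
−0.233·log₂(0.233) = 0.4897
−0.109·log₂(0.109) = 0.3485
−0.139·log₂(0.139) = 0.3957
−0.108·log₂(0.108) = 0.3468
−0.107·log₂(0.107) = 0.3450
−0.168·log₂(0.168) = 0.4323
−0.136·log₂(0.136) = 0.3915
Sum ≈ 2.7495 → 2.749 bits.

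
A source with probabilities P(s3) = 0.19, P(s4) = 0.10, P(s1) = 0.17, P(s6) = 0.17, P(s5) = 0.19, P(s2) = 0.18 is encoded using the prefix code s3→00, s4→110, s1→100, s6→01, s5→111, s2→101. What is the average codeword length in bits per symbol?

L̄ = Σ pᵢ·ℓᵢ = 0.19·2 + 0.10·3 + 0.17·3 + 0.17·2 + 0.19·3 + 0.18·3 = 2.64 bits/symbol.

2.64 bits/symbol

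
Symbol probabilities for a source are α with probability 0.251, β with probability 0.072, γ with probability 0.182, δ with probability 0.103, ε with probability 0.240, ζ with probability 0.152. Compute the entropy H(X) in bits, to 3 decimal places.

H = −Σ pᵢ log₂ pᵢ.
−0.251·log₂(0.251) = 0.5006
−0.072·log₂(0.072) = 0.2733
−0.182·log₂(0.182) = 0.4474
−0.103·log₂(0.103) = 0.3378
−0.240·log₂(0.240) = 0.4941
−0.152·log₂(0.152) = 0.4131
Sum ≈ 2.4662 → 2.466 bits.

2.466 bits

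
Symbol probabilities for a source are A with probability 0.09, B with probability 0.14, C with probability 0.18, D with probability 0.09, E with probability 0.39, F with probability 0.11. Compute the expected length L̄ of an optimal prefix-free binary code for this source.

Repeatedly combine the two least-probable nodes; the expected code length is the sum of the merged weights.
merge 9/100 + 9/100 → 9/50
merge 11/100 + 7/50 → 1/4
merge 9/50 + 9/50 → 9/25
merge 1/4 + 9/25 → 61/100
merge 39/100 + 61/100 → 1
L = 9/50 + 1/4 + 9/25 + 61/100 + 1 = 12/5 = 2.4 bits/symbol.

2.4 bits/symbol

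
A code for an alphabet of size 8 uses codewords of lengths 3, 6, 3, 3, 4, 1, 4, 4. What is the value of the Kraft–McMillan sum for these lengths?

With common denominator 2^6 = 64: Σ 2^(−ℓᵢ) = 8/64 + 1/64 + 8/64 + 8/64 + 4/64 + 32/64 + 4/64 + 4/64 = 69/64 = 1.078125.

1.078125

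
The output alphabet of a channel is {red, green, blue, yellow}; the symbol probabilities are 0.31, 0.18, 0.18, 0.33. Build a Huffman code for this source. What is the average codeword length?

2 bits/symbol

Repeatedly combine the two least-probable nodes; the expected code length is the sum of the merged weights.
merge 9/50 + 9/50 → 9/25
merge 31/100 + 33/100 → 16/25
merge 9/25 + 16/25 → 1
L = 9/25 + 16/25 + 1 = 2 bits/symbol.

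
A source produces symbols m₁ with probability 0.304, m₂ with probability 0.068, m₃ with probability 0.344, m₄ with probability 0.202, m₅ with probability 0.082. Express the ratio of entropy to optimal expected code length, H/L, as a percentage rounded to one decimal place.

96.6%

Entropy H = −Σ p log₂ p ≈ 2.0776 bits.
Huffman merges: 17/250+41/500→3/20; 3/20+101/500→44/125; 38/125+43/125→81/125; 44/125+81/125→1. L = 43/20 ≈ 2.1500.
Efficiency = H/L = 2.0776/2.1500 = 96.6%.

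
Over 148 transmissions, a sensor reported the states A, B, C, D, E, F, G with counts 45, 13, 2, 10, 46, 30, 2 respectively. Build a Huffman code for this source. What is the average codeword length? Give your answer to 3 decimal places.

2.304 bits/symbol

Probabilities are the counts divided by 148.
Repeatedly combine the two least-probable nodes; the expected code length is the sum of the merged weights.
merge 1/74 + 1/74 → 1/37
merge 1/37 + 5/74 → 7/74
merge 13/148 + 7/74 → 27/148
merge 27/148 + 15/74 → 57/148
merge 45/148 + 23/74 → 91/148
merge 57/148 + 91/148 → 1
L = 1/37 + 7/74 + 27/148 + 57/148 + 91/148 + 1 = 341/148 ≈ 2.304 bits/symbol.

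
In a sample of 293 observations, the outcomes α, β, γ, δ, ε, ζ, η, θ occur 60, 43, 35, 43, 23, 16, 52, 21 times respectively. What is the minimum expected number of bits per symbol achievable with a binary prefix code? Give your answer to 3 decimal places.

2.922 bits/symbol

Probabilities are the counts divided by 293.
Repeatedly combine the two least-probable nodes; the expected code length is the sum of the merged weights.
merge 16/293 + 21/293 → 37/293
merge 23/293 + 35/293 → 58/293
merge 37/293 + 43/293 → 80/293
merge 43/293 + 52/293 → 95/293
merge 58/293 + 60/293 → 118/293
merge 80/293 + 95/293 → 175/293
merge 118/293 + 175/293 → 1
L = 37/293 + 58/293 + 80/293 + 95/293 + 118/293 + 175/293 + 1 = 856/293 ≈ 2.922 bits/symbol.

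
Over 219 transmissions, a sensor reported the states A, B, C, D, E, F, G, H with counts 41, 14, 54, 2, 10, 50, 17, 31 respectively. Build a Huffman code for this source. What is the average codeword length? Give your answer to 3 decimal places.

2.699 bits/symbol

Probabilities are the counts divided by 219.
Repeatedly combine the two least-probable nodes; the expected code length is the sum of the merged weights.
merge 2/219 + 10/219 → 4/73
merge 4/73 + 14/219 → 26/219
merge 17/219 + 26/219 → 43/219
merge 31/219 + 41/219 → 24/73
merge 43/219 + 50/219 → 31/73
merge 18/73 + 24/73 → 42/73
merge 31/73 + 42/73 → 1
L = 4/73 + 26/219 + 43/219 + 24/73 + 31/73 + 42/73 + 1 = 197/73 ≈ 2.699 bits/symbol.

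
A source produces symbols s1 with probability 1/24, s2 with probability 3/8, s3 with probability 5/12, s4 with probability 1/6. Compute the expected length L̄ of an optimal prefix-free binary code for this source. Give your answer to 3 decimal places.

1.792 bits/symbol

Repeatedly combine the two least-probable nodes; the expected code length is the sum of the merged weights.
merge 1/24 + 1/6 → 5/24
merge 5/24 + 3/8 → 7/12
merge 5/12 + 7/12 → 1
L = 5/24 + 7/12 + 1 = 43/24 ≈ 1.792 bits/symbol.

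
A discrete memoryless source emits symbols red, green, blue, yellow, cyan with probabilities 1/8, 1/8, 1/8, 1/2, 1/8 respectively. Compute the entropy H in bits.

Each probability is a power of 1/2, so log₂(1/p) is an integer.
H = Σ p·log₂(1/p) = 1/8·3 + 1/8·3 + 1/8·3 + 1/2·1 + 1/8·3 = 2 bits.

2 bits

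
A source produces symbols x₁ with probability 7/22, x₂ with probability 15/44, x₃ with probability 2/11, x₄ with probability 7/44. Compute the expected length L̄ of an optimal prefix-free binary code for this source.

2 bits/symbol

Repeatedly combine the two least-probable nodes; the expected code length is the sum of the merged weights.
merge 7/44 + 2/11 → 15/44
merge 7/22 + 15/44 → 29/44
merge 15/44 + 29/44 → 1
L = 15/44 + 29/44 + 1 = 2 bits/symbol.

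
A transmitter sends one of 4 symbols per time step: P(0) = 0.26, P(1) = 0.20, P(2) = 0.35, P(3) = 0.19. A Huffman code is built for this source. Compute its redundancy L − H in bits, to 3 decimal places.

Entropy H = −Σ p log₂ p ≈ 1.9550 bits.
Huffman merges: 19/100+1/5→39/100; 13/50+7/20→61/100; 39/100+61/100→1. L = 2 ≈ 2.0000.
L − H = 2.0000 − 1.9550 = 0.045 bits.

0.045 bits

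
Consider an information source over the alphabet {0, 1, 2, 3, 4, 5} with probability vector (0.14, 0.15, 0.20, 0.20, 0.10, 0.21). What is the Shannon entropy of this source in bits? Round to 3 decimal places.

H = −Σ pᵢ log₂ pᵢ.
−0.14·log₂(0.14) = 0.3971
−0.15·log₂(0.15) = 0.4105
−0.20·log₂(0.20) = 0.4644
−0.20·log₂(0.20) = 0.4644
−0.10·log₂(0.10) = 0.3322
−0.21·log₂(0.21) = 0.4728
Sum ≈ 2.5414 → 2.541 bits.

2.541 bits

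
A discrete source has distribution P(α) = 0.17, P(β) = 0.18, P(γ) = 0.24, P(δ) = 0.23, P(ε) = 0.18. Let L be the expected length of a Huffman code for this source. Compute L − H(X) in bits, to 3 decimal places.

Entropy H = −Σ p log₂ p ≈ 2.3070 bits.
Huffman merges: 17/100+9/50→7/20; 9/50+23/100→41/100; 6/25+7/20→59/100; 41/100+59/100→1. L = 47/20 ≈ 2.3500.
L − H = 2.3500 − 2.3070 = 0.043 bits.

0.043 bits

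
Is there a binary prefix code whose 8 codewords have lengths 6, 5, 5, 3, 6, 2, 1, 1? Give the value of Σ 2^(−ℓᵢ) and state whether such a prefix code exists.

With common denominator 2^6 = 64: Σ 2^(−ℓᵢ) = 1/64 + 2/64 + 2/64 + 8/64 + 1/64 + 16/64 + 32/64 + 32/64 = 94/64 = 1.46875.
Kraft's inequality requires Σ ≤ 1; here Σ = 1.46875 > 1, so no such prefix code exists.

1.46875; no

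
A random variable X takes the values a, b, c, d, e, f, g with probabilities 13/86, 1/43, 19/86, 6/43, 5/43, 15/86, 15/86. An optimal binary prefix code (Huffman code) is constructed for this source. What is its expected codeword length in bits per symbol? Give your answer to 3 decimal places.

2.744 bits/symbol

Repeatedly combine the two least-probable nodes; the expected code length is the sum of the merged weights.
merge 1/43 + 5/43 → 6/43
merge 6/43 + 6/43 → 12/43
merge 13/86 + 15/86 → 14/43
merge 15/86 + 19/86 → 17/43
merge 12/43 + 14/43 → 26/43
merge 17/43 + 26/43 → 1
L = 6/43 + 12/43 + 14/43 + 17/43 + 26/43 + 1 = 118/43 ≈ 2.744 bits/symbol.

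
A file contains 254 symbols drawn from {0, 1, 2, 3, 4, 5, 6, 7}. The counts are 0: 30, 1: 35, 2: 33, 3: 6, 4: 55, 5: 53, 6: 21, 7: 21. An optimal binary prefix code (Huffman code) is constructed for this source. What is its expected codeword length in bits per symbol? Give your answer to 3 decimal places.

Probabilities are the counts divided by 254.
Repeatedly combine the two least-probable nodes; the expected code length is the sum of the merged weights.
merge 3/127 + 21/254 → 27/254
merge 21/254 + 27/254 → 24/127
merge 15/127 + 33/254 → 63/254
merge 35/254 + 24/127 → 83/254
merge 53/254 + 55/254 → 54/127
merge 63/254 + 83/254 → 73/127
merge 54/127 + 73/127 → 1
L = 27/254 + 24/127 + 63/254 + 83/254 + 54/127 + 73/127 + 1 = 729/254 ≈ 2.870 bits/symbol.

2.870 bits/symbol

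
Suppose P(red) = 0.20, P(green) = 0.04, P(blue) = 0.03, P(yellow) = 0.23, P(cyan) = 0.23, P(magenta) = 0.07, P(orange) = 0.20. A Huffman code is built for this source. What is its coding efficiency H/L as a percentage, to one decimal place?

98.4%

Entropy H = −Σ p log₂ p ≈ 2.5102 bits.
Huffman merges: 3/100+1/25→7/100; 7/100+7/100→7/50; 7/50+1/5→17/50; 1/5+23/100→43/100; 23/100+17/50→57/100; 43/100+57/100→1. L = 51/20 ≈ 2.5500.
Efficiency = H/L = 2.5102/2.5500 = 98.4%.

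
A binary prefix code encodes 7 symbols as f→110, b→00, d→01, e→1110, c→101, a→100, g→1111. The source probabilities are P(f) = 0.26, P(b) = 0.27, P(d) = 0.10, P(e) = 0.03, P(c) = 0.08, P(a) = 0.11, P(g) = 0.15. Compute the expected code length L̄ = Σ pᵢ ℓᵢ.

2.81 bits/symbol

L̄ = Σ pᵢ·ℓᵢ = 0.26·3 + 0.27·2 + 0.10·2 + 0.03·4 + 0.08·3 + 0.11·3 + 0.15·4 = 2.81 bits/symbol.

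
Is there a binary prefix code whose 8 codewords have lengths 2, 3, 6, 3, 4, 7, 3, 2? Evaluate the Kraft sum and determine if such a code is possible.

0.9609375; yes

With common denominator 2^7 = 128: Σ 2^(−ℓᵢ) = 32/128 + 16/128 + 2/128 + 16/128 + 8/128 + 1/128 + 16/128 + 32/128 = 123/128 = 0.9609375.
Kraft's inequality requires Σ ≤ 1; here Σ = 0.9609375 ≤ 1, so such a prefix code exists.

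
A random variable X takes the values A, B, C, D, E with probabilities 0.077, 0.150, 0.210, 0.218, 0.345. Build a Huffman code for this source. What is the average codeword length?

Repeatedly combine the two least-probable nodes; the expected code length is the sum of the merged weights.
merge 77/1000 + 3/20 → 227/1000
merge 21/100 + 109/500 → 107/250
merge 227/1000 + 69/200 → 143/250
merge 107/250 + 143/250 → 1
L = 227/1000 + 107/250 + 143/250 + 1 = 2227/1000 = 2.227 bits/symbol.

2.227 bits/symbol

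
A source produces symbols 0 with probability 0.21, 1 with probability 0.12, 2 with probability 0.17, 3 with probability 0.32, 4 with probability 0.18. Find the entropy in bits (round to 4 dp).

2.2458 bits

H = −Σ pᵢ log₂ pᵢ.
−0.21·log₂(0.21) = 0.4728
−0.12·log₂(0.12) = 0.3671
−0.17·log₂(0.17) = 0.4346
−0.32·log₂(0.32) = 0.5260
−0.18·log₂(0.18) = 0.4453
Sum ≈ 2.2458 → 2.2458 bits.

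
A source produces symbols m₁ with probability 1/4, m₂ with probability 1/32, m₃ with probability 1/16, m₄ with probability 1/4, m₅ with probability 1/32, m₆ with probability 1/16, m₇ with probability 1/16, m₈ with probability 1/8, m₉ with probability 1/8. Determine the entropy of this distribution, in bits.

Each probability is a power of 1/2, so log₂(1/p) is an integer.
H = Σ p·log₂(1/p) = 1/4·2 + 1/32·5 + 1/16·4 + 1/4·2 + 1/32·5 + 1/16·4 + 1/16·4 + 1/8·3 + 1/8·3 = 2.8125 bits.

2.8125 bits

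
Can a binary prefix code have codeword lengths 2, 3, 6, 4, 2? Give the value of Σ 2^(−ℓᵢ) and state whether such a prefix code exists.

With common denominator 2^6 = 64: Σ 2^(−ℓᵢ) = 16/64 + 8/64 + 1/64 + 4/64 + 16/64 = 45/64 = 0.703125.
Kraft's inequality requires Σ ≤ 1; here Σ = 0.703125 ≤ 1, so such a prefix code exists.

0.703125; yes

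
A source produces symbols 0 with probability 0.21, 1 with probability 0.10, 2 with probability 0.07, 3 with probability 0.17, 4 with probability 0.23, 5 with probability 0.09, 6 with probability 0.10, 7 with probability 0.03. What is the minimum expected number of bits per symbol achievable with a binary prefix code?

Repeatedly combine the two least-probable nodes; the expected code length is the sum of the merged weights.
merge 3/100 + 7/100 → 1/10
merge 9/100 + 1/10 → 19/100
merge 1/10 + 1/10 → 1/5
merge 17/100 + 19/100 → 9/25
merge 1/5 + 21/100 → 41/100
merge 23/100 + 9/25 → 59/100
merge 41/100 + 59/100 → 1
L = 1/10 + 19/100 + 1/5 + 9/25 + 41/100 + 59/100 + 1 = 57/20 = 2.85 bits/symbol.

2.85 bits/symbol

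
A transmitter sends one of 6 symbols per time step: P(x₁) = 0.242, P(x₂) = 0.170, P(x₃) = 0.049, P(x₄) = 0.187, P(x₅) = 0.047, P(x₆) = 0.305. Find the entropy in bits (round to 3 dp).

2.325 bits

H = −Σ pᵢ log₂ pᵢ.
−0.242·log₂(0.242) = 0.4954
−0.170·log₂(0.170) = 0.4346
−0.049·log₂(0.049) = 0.2132
−0.187·log₂(0.187) = 0.4523
−0.047·log₂(0.047) = 0.2073
−0.305·log₂(0.305) = 0.5225
Sum ≈ 2.3253 → 2.325 bits.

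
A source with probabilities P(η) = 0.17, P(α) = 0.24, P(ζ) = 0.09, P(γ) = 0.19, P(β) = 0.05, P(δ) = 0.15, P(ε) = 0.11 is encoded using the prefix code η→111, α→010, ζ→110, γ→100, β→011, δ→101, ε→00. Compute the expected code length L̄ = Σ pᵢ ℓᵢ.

2.89 bits/symbol

L̄ = Σ pᵢ·ℓᵢ = 0.17·3 + 0.24·3 + 0.09·3 + 0.19·3 + 0.05·3 + 0.15·3 + 0.11·2 = 2.89 bits/symbol.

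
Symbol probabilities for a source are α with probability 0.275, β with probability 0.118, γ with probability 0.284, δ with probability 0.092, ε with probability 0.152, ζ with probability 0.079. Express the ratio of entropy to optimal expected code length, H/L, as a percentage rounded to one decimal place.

98.8%

Entropy H = −Σ p log₂ p ≈ 2.4108 bits.
Huffman merges: 79/1000+23/250→171/1000; 59/500+19/125→27/100; 171/1000+27/100→441/1000; 11/40+71/250→559/1000; 441/1000+559/1000→1. L = 2441/1000 ≈ 2.4410.
Efficiency = H/L = 2.4108/2.4410 = 98.8%.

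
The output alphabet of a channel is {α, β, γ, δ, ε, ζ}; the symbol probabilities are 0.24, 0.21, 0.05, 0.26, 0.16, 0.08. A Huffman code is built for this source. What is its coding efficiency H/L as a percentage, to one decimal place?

Entropy H = −Σ p log₂ p ≈ 2.4029 bits.
Huffman merges: 1/20+2/25→13/100; 13/100+4/25→29/100; 21/100+6/25→9/20; 13/50+29/100→11/20; 9/20+11/20→1. L = 121/50 ≈ 2.4200.
Efficiency = H/L = 2.4029/2.4200 = 99.3%.

99.3%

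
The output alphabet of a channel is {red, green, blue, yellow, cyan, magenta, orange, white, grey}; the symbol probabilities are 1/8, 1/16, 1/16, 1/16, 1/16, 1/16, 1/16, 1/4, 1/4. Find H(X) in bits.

2.875 bits

Each probability is a power of 1/2, so log₂(1/p) is an integer.
H = Σ p·log₂(1/p) = 1/8·3 + 1/16·4 + 1/16·4 + 1/16·4 + 1/16·4 + 1/16·4 + 1/16·4 + 1/4·2 + 1/4·2 = 2.875 bits.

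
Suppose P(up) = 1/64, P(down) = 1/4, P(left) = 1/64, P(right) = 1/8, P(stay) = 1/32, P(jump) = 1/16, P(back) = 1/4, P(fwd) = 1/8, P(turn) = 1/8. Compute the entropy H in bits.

Each probability is a power of 1/2, so log₂(1/p) is an integer.
H = Σ p·log₂(1/p) = 1/64·6 + 1/4·2 + 1/64·6 + 1/8·3 + 1/32·5 + 1/16·4 + 1/4·2 + 1/8·3 + 1/8·3 = 2.71875 bits.

2.71875 bits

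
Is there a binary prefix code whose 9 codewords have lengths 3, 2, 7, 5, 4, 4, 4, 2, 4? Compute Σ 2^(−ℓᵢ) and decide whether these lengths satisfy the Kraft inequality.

With common denominator 2^7 = 128: Σ 2^(−ℓᵢ) = 16/128 + 32/128 + 1/128 + 4/128 + 8/128 + 8/128 + 8/128 + 32/128 + 8/128 = 117/128 = 0.9140625.
Kraft's inequality requires Σ ≤ 1; here Σ = 0.9140625 ≤ 1, so such a prefix code exists.

0.9140625; yes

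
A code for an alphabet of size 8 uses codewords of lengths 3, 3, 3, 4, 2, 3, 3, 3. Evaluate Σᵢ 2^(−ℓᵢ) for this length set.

With common denominator 2^4 = 16: Σ 2^(−ℓᵢ) = 2/16 + 2/16 + 2/16 + 1/16 + 4/16 + 2/16 + 2/16 + 2/16 = 17/16 = 1.0625.

1.0625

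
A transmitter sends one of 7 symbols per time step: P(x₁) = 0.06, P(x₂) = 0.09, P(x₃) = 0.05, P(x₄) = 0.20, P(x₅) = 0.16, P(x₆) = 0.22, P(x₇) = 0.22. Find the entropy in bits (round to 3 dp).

2.621 bits

H = −Σ pᵢ log₂ pᵢ.
−0.06·log₂(0.06) = 0.2435
−0.09·log₂(0.09) = 0.3127
−0.05·log₂(0.05) = 0.2161
−0.20·log₂(0.20) = 0.4644
−0.16·log₂(0.16) = 0.4230
−0.22·log₂(0.22) = 0.4806
−0.22·log₂(0.22) = 0.4806
Sum ≈ 2.6208 → 2.621 bits.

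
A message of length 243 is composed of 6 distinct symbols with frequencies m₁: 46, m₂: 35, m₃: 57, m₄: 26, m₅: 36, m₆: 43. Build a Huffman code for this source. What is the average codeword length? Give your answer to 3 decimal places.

2.576 bits/symbol

Probabilities are the counts divided by 243.
Repeatedly combine the two least-probable nodes; the expected code length is the sum of the merged weights.
merge 26/243 + 35/243 → 61/243
merge 4/27 + 43/243 → 79/243
merge 46/243 + 19/81 → 103/243
merge 61/243 + 79/243 → 140/243
merge 103/243 + 140/243 → 1
L = 61/243 + 79/243 + 103/243 + 140/243 + 1 = 626/243 ≈ 2.576 bits/symbol.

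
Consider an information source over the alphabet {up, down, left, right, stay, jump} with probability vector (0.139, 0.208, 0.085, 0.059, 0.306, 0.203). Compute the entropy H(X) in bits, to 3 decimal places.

2.400 bits

H = −Σ pᵢ log₂ pᵢ.
−0.139·log₂(0.139) = 0.3957
−0.208·log₂(0.208) = 0.4712
−0.085·log₂(0.085) = 0.3023
−0.059·log₂(0.059) = 0.2409
−0.306·log₂(0.306) = 0.5228
−0.203·log₂(0.203) = 0.4670
Sum ≈ 2.3999 → 2.400 bits.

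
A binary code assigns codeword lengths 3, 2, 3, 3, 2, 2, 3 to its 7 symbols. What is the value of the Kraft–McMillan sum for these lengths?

With common denominator 2^3 = 8: Σ 2^(−ℓᵢ) = 1/8 + 2/8 + 1/8 + 1/8 + 2/8 + 2/8 + 1/8 = 10/8 = 1.25.

1.25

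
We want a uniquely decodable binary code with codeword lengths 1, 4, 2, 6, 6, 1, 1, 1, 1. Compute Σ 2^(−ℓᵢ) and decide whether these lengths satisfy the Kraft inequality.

With common denominator 2^6 = 64: Σ 2^(−ℓᵢ) = 32/64 + 4/64 + 16/64 + 1/64 + 1/64 + 32/64 + 32/64 + 32/64 + 32/64 = 182/64 = 2.84375.
Kraft's inequality requires Σ ≤ 1; here Σ = 2.84375 > 1, so no such prefix code exists.

2.84375; no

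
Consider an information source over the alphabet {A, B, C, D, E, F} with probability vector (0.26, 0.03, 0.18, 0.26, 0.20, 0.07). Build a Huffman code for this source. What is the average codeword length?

2.38 bits/symbol

Repeatedly combine the two least-probable nodes; the expected code length is the sum of the merged weights.
merge 3/100 + 7/100 → 1/10
merge 1/10 + 9/50 → 7/25
merge 1/5 + 13/50 → 23/50
merge 13/50 + 7/25 → 27/50
merge 23/50 + 27/50 → 1
L = 1/10 + 7/25 + 23/50 + 27/50 + 1 = 119/50 = 2.38 bits/symbol.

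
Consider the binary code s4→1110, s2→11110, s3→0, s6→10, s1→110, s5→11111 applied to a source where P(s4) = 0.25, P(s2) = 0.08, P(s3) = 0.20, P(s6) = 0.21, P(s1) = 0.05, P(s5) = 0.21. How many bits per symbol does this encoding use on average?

L̄ = Σ pᵢ·ℓᵢ = 0.25·4 + 0.08·5 + 0.20·1 + 0.21·2 + 0.05·3 + 0.21·5 = 3.22 bits/symbol.

3.22 bits/symbol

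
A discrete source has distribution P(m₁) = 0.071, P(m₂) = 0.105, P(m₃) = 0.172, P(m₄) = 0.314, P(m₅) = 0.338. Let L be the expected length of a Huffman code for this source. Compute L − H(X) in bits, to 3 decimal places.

0.073 bits

Entropy H = −Σ p log₂ p ≈ 2.1028 bits.
Huffman merges: 71/1000+21/200→22/125; 43/250+22/125→87/250; 157/500+169/500→163/250; 87/250+163/250→1. L = 272/125 ≈ 2.1760.
L − H = 2.1760 − 2.1028 = 0.073 bits.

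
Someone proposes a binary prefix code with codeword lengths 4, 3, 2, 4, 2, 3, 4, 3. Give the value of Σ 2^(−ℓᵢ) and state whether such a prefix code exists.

With common denominator 2^4 = 16: Σ 2^(−ℓᵢ) = 1/16 + 2/16 + 4/16 + 1/16 + 4/16 + 2/16 + 1/16 + 2/16 = 17/16 = 1.0625.
Kraft's inequality requires Σ ≤ 1; here Σ = 1.0625 > 1, so no such prefix code exists.

1.0625; no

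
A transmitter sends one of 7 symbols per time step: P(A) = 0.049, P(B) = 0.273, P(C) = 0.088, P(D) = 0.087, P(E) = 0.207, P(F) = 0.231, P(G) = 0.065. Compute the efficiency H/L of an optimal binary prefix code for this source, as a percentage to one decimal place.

Entropy H = −Σ p log₂ p ≈ 2.5546 bits.
Huffman merges: 49/1000+13/200→57/500; 87/1000+11/125→7/40; 57/500+7/40→289/1000; 207/1000+231/1000→219/500; 273/1000+289/1000→281/500; 219/500+281/500→1. L = 1289/500 ≈ 2.5780.
Efficiency = H/L = 2.5546/2.5780 = 99.1%.

99.1%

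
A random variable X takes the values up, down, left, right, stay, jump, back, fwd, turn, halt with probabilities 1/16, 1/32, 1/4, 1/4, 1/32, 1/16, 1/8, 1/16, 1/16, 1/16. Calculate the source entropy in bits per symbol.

Each probability is a power of 1/2, so log₂(1/p) is an integer.
H = Σ p·log₂(1/p) = 1/16·4 + 1/32·5 + 1/4·2 + 1/4·2 + 1/32·5 + 1/16·4 + 1/8·3 + 1/16·4 + 1/16·4 + 1/16·4 = 2.9375 bits.

2.9375 bits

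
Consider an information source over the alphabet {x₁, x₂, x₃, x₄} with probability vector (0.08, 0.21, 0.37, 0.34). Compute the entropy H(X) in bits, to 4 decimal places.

H = −Σ pᵢ log₂ pᵢ.
−0.08·log₂(0.08) = 0.2915
−0.21·log₂(0.21) = 0.4728
−0.37·log₂(0.37) = 0.5307
−0.34·log₂(0.34) = 0.5292
Sum ≈ 1.8242 → 1.8242 bits.

1.8242 bits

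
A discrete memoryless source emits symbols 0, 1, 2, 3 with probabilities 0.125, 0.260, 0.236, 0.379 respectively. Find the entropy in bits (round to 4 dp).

1.9024 bits

H = −Σ pᵢ log₂ pᵢ.
−0.125·log₂(0.125) = 0.3750
−0.260·log₂(0.260) = 0.5053
−0.236·log₂(0.236) = 0.4916
−0.379·log₂(0.379) = 0.5305
Sum ≈ 1.9024 → 1.9024 bits.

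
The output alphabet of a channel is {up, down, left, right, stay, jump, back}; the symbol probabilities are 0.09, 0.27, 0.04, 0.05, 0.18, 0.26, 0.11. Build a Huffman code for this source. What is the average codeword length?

Repeatedly combine the two least-probable nodes; the expected code length is the sum of the merged weights.
merge 1/25 + 1/20 → 9/100
merge 9/100 + 9/100 → 9/50
merge 11/100 + 9/50 → 29/100
merge 9/50 + 13/50 → 11/25
merge 27/100 + 29/100 → 14/25
merge 11/25 + 14/25 → 1
L = 9/100 + 9/50 + 29/100 + 11/25 + 14/25 + 1 = 64/25 = 2.56 bits/symbol.

2.56 bits/symbol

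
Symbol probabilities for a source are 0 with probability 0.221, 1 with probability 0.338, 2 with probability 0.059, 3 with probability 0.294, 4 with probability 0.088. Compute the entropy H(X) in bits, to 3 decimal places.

2.079 bits

H = −Σ pᵢ log₂ pᵢ.
−0.221·log₂(0.221) = 0.4813
−0.338·log₂(0.338) = 0.5289
−0.059·log₂(0.059) = 0.2409
−0.294·log₂(0.294) = 0.5192
−0.088·log₂(0.088) = 0.3086
Sum ≈ 2.0790 → 2.079 bits.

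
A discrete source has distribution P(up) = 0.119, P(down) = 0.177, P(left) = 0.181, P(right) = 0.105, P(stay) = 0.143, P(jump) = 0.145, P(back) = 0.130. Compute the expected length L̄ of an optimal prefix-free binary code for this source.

2.819 bits/symbol

Repeatedly combine the two least-probable nodes; the expected code length is the sum of the merged weights.
merge 21/200 + 119/1000 → 28/125
merge 13/100 + 143/1000 → 273/1000
merge 29/200 + 177/1000 → 161/500
merge 181/1000 + 28/125 → 81/200
merge 273/1000 + 161/500 → 119/200
merge 81/200 + 119/200 → 1
L = 28/125 + 273/1000 + 161/500 + 81/200 + 119/200 + 1 = 2819/1000 = 2.819 bits/symbol.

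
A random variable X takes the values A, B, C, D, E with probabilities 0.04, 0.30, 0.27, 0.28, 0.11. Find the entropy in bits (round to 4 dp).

H = −Σ pᵢ log₂ pᵢ.
−0.04·log₂(0.04) = 0.1858
−0.30·log₂(0.30) = 0.5211
−0.27·log₂(0.27) = 0.5100
−0.28·log₂(0.28) = 0.5142
−0.11·log₂(0.11) = 0.3503
Sum ≈ 2.0814 → 2.0814 bits.

2.0814 bits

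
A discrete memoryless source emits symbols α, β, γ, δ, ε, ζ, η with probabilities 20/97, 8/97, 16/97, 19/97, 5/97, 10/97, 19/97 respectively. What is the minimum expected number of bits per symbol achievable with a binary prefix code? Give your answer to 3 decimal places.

2.732 bits/symbol

Repeatedly combine the two least-probable nodes; the expected code length is the sum of the merged weights.
merge 5/97 + 8/97 → 13/97
merge 10/97 + 13/97 → 23/97
merge 16/97 + 19/97 → 35/97
merge 19/97 + 20/97 → 39/97
merge 23/97 + 35/97 → 58/97
merge 39/97 + 58/97 → 1
L = 13/97 + 23/97 + 35/97 + 39/97 + 58/97 + 1 = 265/97 ≈ 2.732 bits/symbol.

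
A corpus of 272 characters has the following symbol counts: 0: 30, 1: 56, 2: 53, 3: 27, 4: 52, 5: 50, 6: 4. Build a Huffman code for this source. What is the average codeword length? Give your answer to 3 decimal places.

2.713 bits/symbol

Probabilities are the counts divided by 272.
Repeatedly combine the two least-probable nodes; the expected code length is the sum of the merged weights.
merge 1/68 + 27/272 → 31/272
merge 15/136 + 31/272 → 61/272
merge 25/136 + 13/68 → 3/8
merge 53/272 + 7/34 → 109/272
merge 61/272 + 3/8 → 163/272
merge 109/272 + 163/272 → 1
L = 31/272 + 61/272 + 3/8 + 109/272 + 163/272 + 1 = 369/136 ≈ 2.713 bits/symbol.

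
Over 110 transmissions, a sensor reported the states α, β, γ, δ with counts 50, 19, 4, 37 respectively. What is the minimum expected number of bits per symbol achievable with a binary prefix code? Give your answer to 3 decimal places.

Probabilities are the counts divided by 110.
Repeatedly combine the two least-probable nodes; the expected code length is the sum of the merged weights.
merge 2/55 + 19/110 → 23/110
merge 23/110 + 37/110 → 6/11
merge 5/11 + 6/11 → 1
L = 23/110 + 6/11 + 1 = 193/110 ≈ 1.755 bits/symbol.

1.755 bits/symbol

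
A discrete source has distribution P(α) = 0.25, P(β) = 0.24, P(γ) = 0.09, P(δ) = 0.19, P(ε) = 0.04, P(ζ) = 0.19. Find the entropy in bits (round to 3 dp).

H = −Σ pᵢ log₂ pᵢ.
−0.25·log₂(0.25) = 0.5000
−0.24·log₂(0.24) = 0.4941
−0.09·log₂(0.09) = 0.3127
−0.19·log₂(0.19) = 0.4552
−0.04·log₂(0.04) = 0.1858
−0.19·log₂(0.19) = 0.4552
Sum ≈ 2.4030 → 2.403 bits.

2.403 bits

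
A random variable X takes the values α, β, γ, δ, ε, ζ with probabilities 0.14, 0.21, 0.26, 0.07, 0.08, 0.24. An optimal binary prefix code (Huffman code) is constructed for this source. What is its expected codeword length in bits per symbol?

Repeatedly combine the two least-probable nodes; the expected code length is the sum of the merged weights.
merge 7/100 + 2/25 → 3/20
merge 7/50 + 3/20 → 29/100
merge 21/100 + 6/25 → 9/20
merge 13/50 + 29/100 → 11/20
merge 9/20 + 11/20 → 1
L = 3/20 + 29/100 + 9/20 + 11/20 + 1 = 61/25 = 2.44 bits/symbol.

2.44 bits/symbol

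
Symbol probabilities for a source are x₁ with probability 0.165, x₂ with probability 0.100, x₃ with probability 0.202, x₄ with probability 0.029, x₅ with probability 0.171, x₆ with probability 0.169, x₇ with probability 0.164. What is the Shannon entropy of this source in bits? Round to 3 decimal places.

H = −Σ pᵢ log₂ pᵢ.
−0.165·log₂(0.165) = 0.4289
−0.100·log₂(0.100) = 0.3322
−0.202·log₂(0.202) = 0.4661
−0.029·log₂(0.029) = 0.1481
−0.171·log₂(0.171) = 0.4357
−0.169·log₂(0.169) = 0.4335
−0.164·log₂(0.164) = 0.4278
Sum ≈ 2.6723 → 2.672 bits.

2.672 bits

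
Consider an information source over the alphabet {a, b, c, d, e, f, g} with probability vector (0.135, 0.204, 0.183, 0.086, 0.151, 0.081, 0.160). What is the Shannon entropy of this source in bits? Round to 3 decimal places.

H = −Σ pᵢ log₂ pᵢ.
−0.135·log₂(0.135) = 0.3900
−0.204·log₂(0.204) = 0.4678
−0.183·log₂(0.183) = 0.4484
−0.086·log₂(0.086) = 0.3044
−0.151·log₂(0.151) = 0.4118
−0.081·log₂(0.081) = 0.2937
−0.160·log₂(0.160) = 0.4230
Sum ≈ 2.7392 → 2.739 bits.

2.739 bits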